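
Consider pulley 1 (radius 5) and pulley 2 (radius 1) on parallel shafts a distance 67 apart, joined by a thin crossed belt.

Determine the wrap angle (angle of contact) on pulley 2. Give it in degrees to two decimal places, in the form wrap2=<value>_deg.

wrap2=190.28_deg

crossed belt: β = asin((r1+r2)/C) = asin(6/67) = 5.1378°
wrap1 = wrap2 = π + 2β = 190.2757°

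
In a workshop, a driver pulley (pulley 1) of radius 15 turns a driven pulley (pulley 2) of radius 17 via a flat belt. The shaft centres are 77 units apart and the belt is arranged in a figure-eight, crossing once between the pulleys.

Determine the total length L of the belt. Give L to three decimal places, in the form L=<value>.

L=268.032

crossed belt: β = asin((r1+r2)/C) = asin(32/77) = 24.5561°
wrap1 = wrap2 = π + 2β = 229.1123°
tangent length = C·cosβ = 70.0357
L = (r1+r2)·wrap + 2·C·cosβ = 32·3.9988 + 2·70.0357 = 268.0318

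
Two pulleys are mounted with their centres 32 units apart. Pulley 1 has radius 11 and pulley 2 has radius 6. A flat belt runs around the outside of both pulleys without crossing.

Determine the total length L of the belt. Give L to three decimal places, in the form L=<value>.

L=118.190

open belt: β = asin((r2−r1)/C) = asin(-5/32) = -8.9893°
wrap1 = π − 2β = 197.9786°
wrap2 = π + 2β = 162.0214°
tangent length = C·cosβ = 31.6070
L = r1·wrap1 + r2·wrap2 + 2·C·cosβ = 11·3.4554 + 6·2.8278 + 2·31.6070 = 118.1899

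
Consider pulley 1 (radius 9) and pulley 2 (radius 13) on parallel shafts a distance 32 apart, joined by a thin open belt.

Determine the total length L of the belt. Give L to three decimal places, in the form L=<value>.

L=133.616

open belt: β = asin((r2−r1)/C) = asin(4/32) = 7.1808°
wrap1 = π − 2β = 165.6385°
wrap2 = π + 2β = 194.3615°
tangent length = C·cosβ = 31.7490
L = r1·wrap1 + r2·wrap2 + 2·C·cosβ = 9·2.8909 + 13·3.3922 + 2·31.7490 = 133.6157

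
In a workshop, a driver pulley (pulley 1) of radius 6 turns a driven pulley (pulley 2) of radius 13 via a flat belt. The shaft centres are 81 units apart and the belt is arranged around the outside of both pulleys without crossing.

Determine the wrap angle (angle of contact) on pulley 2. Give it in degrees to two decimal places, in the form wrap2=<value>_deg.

wrap2=189.92_deg

open belt: β = asin((r2−r1)/C) = asin(7/81) = 4.9577°
wrap1 = π − 2β = 170.0847°
wrap2 = π + 2β = 189.9153°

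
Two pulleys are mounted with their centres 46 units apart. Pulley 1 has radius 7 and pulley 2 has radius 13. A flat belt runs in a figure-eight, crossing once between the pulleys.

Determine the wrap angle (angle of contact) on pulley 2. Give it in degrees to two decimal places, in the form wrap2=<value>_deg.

crossed belt: β = asin((r1+r2)/C) = asin(20/46) = 25.7715°
wrap1 = wrap2 = π + 2β = 231.5429°

wrap2=231.54_deg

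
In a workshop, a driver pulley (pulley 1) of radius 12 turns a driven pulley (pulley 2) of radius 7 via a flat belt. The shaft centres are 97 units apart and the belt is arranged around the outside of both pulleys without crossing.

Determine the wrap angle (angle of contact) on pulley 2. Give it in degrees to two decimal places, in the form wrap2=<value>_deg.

wrap2=174.09_deg

open belt: β = asin((r2−r1)/C) = asin(-5/97) = -2.9547°
wrap1 = π − 2β = 185.9094°
wrap2 = π + 2β = 174.0906°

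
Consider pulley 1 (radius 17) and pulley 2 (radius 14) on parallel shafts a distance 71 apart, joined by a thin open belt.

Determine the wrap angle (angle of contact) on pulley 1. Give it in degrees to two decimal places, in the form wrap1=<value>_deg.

open belt: β = asin((r2−r1)/C) = asin(-3/71) = -2.4217°
wrap1 = π − 2β = 184.8433°
wrap2 = π + 2β = 175.1567°

wrap1=184.84_deg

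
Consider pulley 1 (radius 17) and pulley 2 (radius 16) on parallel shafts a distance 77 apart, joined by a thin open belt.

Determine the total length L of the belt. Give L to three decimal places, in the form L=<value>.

open belt: β = asin((r2−r1)/C) = asin(-1/77) = -0.7441°
wrap1 = π − 2β = 181.4882°
wrap2 = π + 2β = 178.5118°
tangent length = C·cosβ = 76.9935
L = r1·wrap1 + r2·wrap2 + 2·C·cosβ = 17·3.1676 + 16·3.1156 + 2·76.9935 = 257.6855

L=257.686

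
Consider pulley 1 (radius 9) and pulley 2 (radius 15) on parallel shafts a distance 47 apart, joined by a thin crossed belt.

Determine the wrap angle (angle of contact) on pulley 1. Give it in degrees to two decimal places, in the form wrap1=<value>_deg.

crossed belt: β = asin((r1+r2)/C) = asin(24/47) = 30.7064°
wrap1 = wrap2 = π + 2β = 241.4127°

wrap1=241.41_deg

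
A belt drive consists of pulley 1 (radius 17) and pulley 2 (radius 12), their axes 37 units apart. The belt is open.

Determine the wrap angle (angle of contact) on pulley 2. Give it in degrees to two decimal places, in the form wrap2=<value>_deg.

wrap2=164.47_deg

open belt: β = asin((r2−r1)/C) = asin(-5/37) = -7.7664°
wrap1 = π − 2β = 195.5329°
wrap2 = π + 2β = 164.4671°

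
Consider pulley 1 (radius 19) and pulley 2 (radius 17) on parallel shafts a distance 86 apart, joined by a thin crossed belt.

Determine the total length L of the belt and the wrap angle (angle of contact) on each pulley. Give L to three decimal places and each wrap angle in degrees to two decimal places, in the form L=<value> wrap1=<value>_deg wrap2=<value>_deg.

crossed belt: β = asin((r1+r2)/C) = asin(36/86) = 24.7465°
wrap1 = wrap2 = π + 2β = 229.4930°
tangent length = C·cosβ = 78.1025
L = (r1+r2)·wrap + 2·C·cosβ = 36·4.0054 + 2·78.1025 = 300.3997

L=300.400 wrap1=229.49_deg wrap2=229.49_deg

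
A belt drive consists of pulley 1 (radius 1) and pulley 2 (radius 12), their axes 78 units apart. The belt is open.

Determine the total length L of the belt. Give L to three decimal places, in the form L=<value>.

L=198.395

open belt: β = asin((r2−r1)/C) = asin(11/78) = 8.1072°
wrap1 = π − 2β = 163.7856°
wrap2 = π + 2β = 196.2144°
tangent length = C·cosβ = 77.2205
L = r1·wrap1 + r2·wrap2 + 2·C·cosβ = 1·2.8586 + 12·3.4246 + 2·77.2205 = 198.3946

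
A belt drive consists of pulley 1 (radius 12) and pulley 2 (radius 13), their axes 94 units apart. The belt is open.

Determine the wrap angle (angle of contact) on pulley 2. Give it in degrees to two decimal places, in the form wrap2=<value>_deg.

wrap2=181.22_deg

open belt: β = asin((r2−r1)/C) = asin(1/94) = 0.6095°
wrap1 = π − 2β = 178.7809°
wrap2 = π + 2β = 181.2191°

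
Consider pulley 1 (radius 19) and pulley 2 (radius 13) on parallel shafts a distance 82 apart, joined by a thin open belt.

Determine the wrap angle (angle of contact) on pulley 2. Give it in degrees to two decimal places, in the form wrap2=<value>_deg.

wrap2=171.61_deg

open belt: β = asin((r2−r1)/C) = asin(-6/82) = -4.1961°
wrap1 = π − 2β = 188.3922°
wrap2 = π + 2β = 171.6078°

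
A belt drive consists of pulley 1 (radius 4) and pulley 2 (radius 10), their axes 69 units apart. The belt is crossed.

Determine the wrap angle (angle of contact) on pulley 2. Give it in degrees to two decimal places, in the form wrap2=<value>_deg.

crossed belt: β = asin((r1+r2)/C) = asin(14/69) = 11.7065°
wrap1 = wrap2 = π + 2β = 203.4130°

wrap2=203.41_deg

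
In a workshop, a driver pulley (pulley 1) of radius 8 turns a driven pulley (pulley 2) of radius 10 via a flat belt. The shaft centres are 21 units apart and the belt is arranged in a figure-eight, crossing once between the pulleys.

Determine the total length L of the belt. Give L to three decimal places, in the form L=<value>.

crossed belt: β = asin((r1+r2)/C) = asin(18/21) = 58.9973°
wrap1 = wrap2 = π + 2β = 297.9946°
tangent length = C·cosβ = 10.8167
L = (r1+r2)·wrap + 2·C·cosβ = 18·5.2010 + 2·10.8167 = 115.2511

L=115.251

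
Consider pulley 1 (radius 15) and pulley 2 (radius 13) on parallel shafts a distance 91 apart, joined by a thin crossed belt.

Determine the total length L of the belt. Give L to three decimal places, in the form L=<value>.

crossed belt: β = asin((r1+r2)/C) = asin(28/91) = 17.9202°
wrap1 = wrap2 = π + 2β = 215.8404°
tangent length = C·cosβ = 86.5852
L = (r1+r2)·wrap + 2·C·cosβ = 28·3.7671 + 2·86.5852 = 278.6500

L=278.650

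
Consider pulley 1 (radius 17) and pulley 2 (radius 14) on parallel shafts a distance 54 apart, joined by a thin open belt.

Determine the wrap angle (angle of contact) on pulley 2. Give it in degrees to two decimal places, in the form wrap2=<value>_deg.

wrap2=173.63_deg

open belt: β = asin((r2−r1)/C) = asin(-3/54) = -3.1847°
wrap1 = π − 2β = 186.3695°
wrap2 = π + 2β = 173.6305°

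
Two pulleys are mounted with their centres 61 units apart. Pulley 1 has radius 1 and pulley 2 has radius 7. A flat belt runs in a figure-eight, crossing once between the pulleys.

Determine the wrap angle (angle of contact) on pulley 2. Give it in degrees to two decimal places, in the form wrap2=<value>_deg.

wrap2=195.07_deg

crossed belt: β = asin((r1+r2)/C) = asin(8/61) = 7.5359°
wrap1 = wrap2 = π + 2β = 195.0718°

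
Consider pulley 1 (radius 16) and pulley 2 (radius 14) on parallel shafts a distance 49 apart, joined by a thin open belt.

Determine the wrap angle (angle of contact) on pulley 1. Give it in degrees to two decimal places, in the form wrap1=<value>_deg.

wrap1=184.68_deg

open belt: β = asin((r2−r1)/C) = asin(-2/49) = -2.3393°
wrap1 = π − 2β = 184.6785°
wrap2 = π + 2β = 175.3215°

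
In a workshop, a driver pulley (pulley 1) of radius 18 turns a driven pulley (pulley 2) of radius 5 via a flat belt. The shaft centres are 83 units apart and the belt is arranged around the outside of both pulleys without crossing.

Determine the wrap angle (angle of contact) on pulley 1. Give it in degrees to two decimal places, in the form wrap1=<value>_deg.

wrap1=198.02_deg

open belt: β = asin((r2−r1)/C) = asin(-13/83) = -9.0111°
wrap1 = π − 2β = 198.0223°
wrap2 = π + 2β = 161.9777°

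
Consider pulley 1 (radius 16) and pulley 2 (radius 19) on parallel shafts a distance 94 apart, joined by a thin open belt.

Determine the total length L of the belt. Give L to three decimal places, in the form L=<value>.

L=298.051

open belt: β = asin((r2−r1)/C) = asin(3/94) = 1.8289°
wrap1 = π − 2β = 176.3422°
wrap2 = π + 2β = 183.6578°
tangent length = C·cosβ = 93.9521
L = r1·wrap1 + r2·wrap2 + 2·C·cosβ = 16·3.0778 + 19·3.2054 + 2·93.9521 = 298.0515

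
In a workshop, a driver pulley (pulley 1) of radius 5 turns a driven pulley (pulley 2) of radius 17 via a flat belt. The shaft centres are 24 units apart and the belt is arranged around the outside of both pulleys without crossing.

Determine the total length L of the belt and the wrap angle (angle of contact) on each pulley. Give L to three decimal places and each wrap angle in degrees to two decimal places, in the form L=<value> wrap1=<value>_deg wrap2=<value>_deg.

L=123.251 wrap1=120.00_deg wrap2=240.00_deg

open belt: β = asin((r2−r1)/C) = asin(12/24) = 30.0000°
wrap1 = π − 2β = 120.0000°
wrap2 = π + 2β = 240.0000°
tangent length = C·cosβ = 20.7846
L = r1·wrap1 + r2·wrap2 + 2·C·cosβ = 5·2.0944 + 17·4.1888 + 2·20.7846 = 123.2506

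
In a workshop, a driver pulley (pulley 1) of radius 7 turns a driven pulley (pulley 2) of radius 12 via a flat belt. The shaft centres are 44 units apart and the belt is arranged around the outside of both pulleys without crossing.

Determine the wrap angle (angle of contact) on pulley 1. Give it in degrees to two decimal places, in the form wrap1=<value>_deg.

wrap1=166.95_deg

open belt: β = asin((r2−r1)/C) = asin(5/44) = 6.5250°
wrap1 = π − 2β = 166.9500°
wrap2 = π + 2β = 193.0500°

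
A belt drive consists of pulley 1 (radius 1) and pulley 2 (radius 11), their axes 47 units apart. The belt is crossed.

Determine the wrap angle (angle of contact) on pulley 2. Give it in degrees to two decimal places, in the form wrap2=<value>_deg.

crossed belt: β = asin((r1+r2)/C) = asin(12/47) = 14.7925°
wrap1 = wrap2 = π + 2β = 209.5850°

wrap2=209.58_deg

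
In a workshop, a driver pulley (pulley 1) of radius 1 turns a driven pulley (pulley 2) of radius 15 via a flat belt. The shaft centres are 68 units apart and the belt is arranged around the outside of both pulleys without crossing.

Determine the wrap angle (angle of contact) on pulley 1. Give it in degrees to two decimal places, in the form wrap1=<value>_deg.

wrap1=156.24_deg

open belt: β = asin((r2−r1)/C) = asin(14/68) = 11.8812°
wrap1 = π − 2β = 156.2377°
wrap2 = π + 2β = 203.7623°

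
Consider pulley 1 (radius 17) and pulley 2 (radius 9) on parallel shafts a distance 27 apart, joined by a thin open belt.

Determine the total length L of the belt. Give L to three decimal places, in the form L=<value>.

open belt: β = asin((r2−r1)/C) = asin(-8/27) = -17.2353°
wrap1 = π − 2β = 214.4706°
wrap2 = π + 2β = 145.5294°
tangent length = C·cosβ = 25.7876
L = r1·wrap1 + r2·wrap2 + 2·C·cosβ = 17·3.7432 + 9·2.5400 + 2·25.7876 = 138.0696

L=138.070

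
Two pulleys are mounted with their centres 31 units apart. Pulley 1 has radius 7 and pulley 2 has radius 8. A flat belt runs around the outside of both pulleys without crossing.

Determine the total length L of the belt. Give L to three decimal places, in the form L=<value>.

L=109.156

open belt: β = asin((r2−r1)/C) = asin(1/31) = 1.8486°
wrap1 = π − 2β = 176.3029°
wrap2 = π + 2β = 183.6971°
tangent length = C·cosβ = 30.9839
L = r1·wrap1 + r2·wrap2 + 2·C·cosβ = 7·3.0771 + 8·3.2061 + 2·30.9839 = 109.1562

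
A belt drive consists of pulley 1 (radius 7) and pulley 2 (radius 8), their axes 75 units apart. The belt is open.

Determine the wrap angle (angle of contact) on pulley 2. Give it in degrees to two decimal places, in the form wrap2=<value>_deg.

open belt: β = asin((r2−r1)/C) = asin(1/75) = 0.7640°
wrap1 = π − 2β = 178.4721°
wrap2 = π + 2β = 181.5279°

wrap2=181.53_deg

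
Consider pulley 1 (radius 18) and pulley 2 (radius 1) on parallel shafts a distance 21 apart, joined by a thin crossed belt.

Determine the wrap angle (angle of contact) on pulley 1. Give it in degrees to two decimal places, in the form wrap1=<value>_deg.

wrap1=309.58_deg

crossed belt: β = asin((r1+r2)/C) = asin(19/21) = 64.7912°
wrap1 = wrap2 = π + 2β = 309.5825°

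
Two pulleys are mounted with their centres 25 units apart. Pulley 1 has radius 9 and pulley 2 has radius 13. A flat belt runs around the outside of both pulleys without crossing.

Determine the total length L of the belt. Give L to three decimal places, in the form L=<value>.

L=119.756

open belt: β = asin((r2−r1)/C) = asin(4/25) = 9.2069°
wrap1 = π − 2β = 161.5862°
wrap2 = π + 2β = 198.4138°
tangent length = C·cosβ = 24.6779
L = r1·wrap1 + r2·wrap2 + 2·C·cosβ = 9·2.8202 + 13·3.4630 + 2·24.6779 = 119.7564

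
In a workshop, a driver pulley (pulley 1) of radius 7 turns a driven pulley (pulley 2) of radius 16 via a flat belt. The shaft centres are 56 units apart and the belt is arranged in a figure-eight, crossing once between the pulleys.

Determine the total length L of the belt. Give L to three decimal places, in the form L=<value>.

crossed belt: β = asin((r1+r2)/C) = asin(23/56) = 24.2497°
wrap1 = wrap2 = π + 2β = 228.4994°
tangent length = C·cosβ = 51.0588
L = (r1+r2)·wrap + 2·C·cosβ = 23·3.9881 + 2·51.0588 = 193.8431

L=193.843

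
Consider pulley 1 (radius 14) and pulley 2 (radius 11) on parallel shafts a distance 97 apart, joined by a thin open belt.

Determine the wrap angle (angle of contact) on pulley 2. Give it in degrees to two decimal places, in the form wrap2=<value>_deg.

wrap2=176.46_deg

open belt: β = asin((r2−r1)/C) = asin(-3/97) = -1.7723°
wrap1 = π − 2β = 183.5446°
wrap2 = π + 2β = 176.4554°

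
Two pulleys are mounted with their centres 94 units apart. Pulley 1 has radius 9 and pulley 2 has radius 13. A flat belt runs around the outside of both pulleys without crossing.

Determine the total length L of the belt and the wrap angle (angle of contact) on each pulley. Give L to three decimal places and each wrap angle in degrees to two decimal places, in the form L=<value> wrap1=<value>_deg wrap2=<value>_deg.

open belt: β = asin((r2−r1)/C) = asin(4/94) = 2.4389°
wrap1 = π − 2β = 175.1223°
wrap2 = π + 2β = 184.8777°
tangent length = C·cosβ = 93.9149
L = r1·wrap1 + r2·wrap2 + 2·C·cosβ = 9·3.0565 + 13·3.2267 + 2·93.9149 = 257.2853

L=257.285 wrap1=175.12_deg wrap2=184.88_deg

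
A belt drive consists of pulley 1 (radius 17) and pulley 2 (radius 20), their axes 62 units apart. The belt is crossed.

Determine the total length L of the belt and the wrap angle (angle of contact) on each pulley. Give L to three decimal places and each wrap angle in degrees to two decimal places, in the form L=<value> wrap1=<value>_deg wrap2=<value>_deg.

crossed belt: β = asin((r1+r2)/C) = asin(37/62) = 36.6392°
wrap1 = wrap2 = π + 2β = 253.2784°
tangent length = C·cosβ = 49.7494
L = (r1+r2)·wrap + 2·C·cosβ = 37·4.4205 + 2·49.7494 = 263.0588

L=263.059 wrap1=253.28_deg wrap2=253.28_deg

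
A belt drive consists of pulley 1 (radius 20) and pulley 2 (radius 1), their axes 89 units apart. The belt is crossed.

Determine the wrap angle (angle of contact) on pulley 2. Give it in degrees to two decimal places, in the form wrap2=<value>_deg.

crossed belt: β = asin((r1+r2)/C) = asin(21/89) = 13.6479°
wrap1 = wrap2 = π + 2β = 207.2959°

wrap2=207.30_deg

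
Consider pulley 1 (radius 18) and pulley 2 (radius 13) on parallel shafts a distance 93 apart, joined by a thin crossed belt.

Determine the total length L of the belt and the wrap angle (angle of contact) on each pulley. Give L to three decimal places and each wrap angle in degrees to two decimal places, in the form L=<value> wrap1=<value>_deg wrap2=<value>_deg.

L=293.822 wrap1=218.94_deg wrap2=218.94_deg

crossed belt: β = asin((r1+r2)/C) = asin(31/93) = 19.4712°
wrap1 = wrap2 = π + 2β = 218.9424°
tangent length = C·cosβ = 87.6812
L = (r1+r2)·wrap + 2·C·cosβ = 31·3.8213 + 2·87.6812 = 293.8217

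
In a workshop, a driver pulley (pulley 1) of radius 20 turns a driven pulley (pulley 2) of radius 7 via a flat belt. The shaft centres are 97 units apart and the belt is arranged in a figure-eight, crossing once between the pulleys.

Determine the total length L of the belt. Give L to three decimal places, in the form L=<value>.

crossed belt: β = asin((r1+r2)/C) = asin(27/97) = 16.1618°
wrap1 = wrap2 = π + 2β = 212.3236°
tangent length = C·cosβ = 93.1665
L = (r1+r2)·wrap + 2·C·cosβ = 27·3.7057 + 2·93.1665 = 286.3882

L=286.388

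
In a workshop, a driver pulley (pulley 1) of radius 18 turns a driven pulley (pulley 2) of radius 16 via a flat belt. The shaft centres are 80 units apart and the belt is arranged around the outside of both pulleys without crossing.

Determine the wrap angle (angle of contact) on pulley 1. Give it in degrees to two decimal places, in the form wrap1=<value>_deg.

wrap1=182.87_deg

open belt: β = asin((r2−r1)/C) = asin(-2/80) = -1.4325°
wrap1 = π − 2β = 182.8651°
wrap2 = π + 2β = 177.1349°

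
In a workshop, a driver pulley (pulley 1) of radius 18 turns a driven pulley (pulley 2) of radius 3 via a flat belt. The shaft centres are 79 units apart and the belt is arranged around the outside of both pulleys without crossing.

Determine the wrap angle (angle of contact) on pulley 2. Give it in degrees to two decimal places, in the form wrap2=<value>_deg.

wrap2=158.11_deg

open belt: β = asin((r2−r1)/C) = asin(-15/79) = -10.9454°
wrap1 = π − 2β = 201.8908°
wrap2 = π + 2β = 158.1092°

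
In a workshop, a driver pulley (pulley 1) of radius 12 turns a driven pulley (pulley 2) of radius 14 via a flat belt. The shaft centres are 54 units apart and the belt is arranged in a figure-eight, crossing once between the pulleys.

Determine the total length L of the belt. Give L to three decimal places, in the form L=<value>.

crossed belt: β = asin((r1+r2)/C) = asin(26/54) = 28.7822°
wrap1 = wrap2 = π + 2β = 237.5644°
tangent length = C·cosβ = 47.3286
L = (r1+r2)·wrap + 2·C·cosβ = 26·4.1463 + 2·47.3286 = 202.4606

L=202.461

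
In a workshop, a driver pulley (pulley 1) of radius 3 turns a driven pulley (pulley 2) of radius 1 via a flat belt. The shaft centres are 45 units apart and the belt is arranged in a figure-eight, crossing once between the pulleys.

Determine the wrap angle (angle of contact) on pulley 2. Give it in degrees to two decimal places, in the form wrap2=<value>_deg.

crossed belt: β = asin((r1+r2)/C) = asin(4/45) = 5.0997°
wrap1 = wrap2 = π + 2β = 190.1994°

wrap2=190.20_deg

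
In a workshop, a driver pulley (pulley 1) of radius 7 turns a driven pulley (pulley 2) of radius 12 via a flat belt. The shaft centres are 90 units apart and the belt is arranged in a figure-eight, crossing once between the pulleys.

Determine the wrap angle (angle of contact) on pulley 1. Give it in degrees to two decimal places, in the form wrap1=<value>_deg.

crossed belt: β = asin((r1+r2)/C) = asin(19/90) = 12.1875°
wrap1 = wrap2 = π + 2β = 204.3749°

wrap1=204.37_deg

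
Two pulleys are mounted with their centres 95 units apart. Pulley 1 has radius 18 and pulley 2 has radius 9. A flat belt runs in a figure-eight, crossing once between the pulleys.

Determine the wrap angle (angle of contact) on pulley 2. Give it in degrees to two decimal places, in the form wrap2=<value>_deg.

wrap2=213.02_deg

crossed belt: β = asin((r1+r2)/C) = asin(27/95) = 16.5117°
wrap1 = wrap2 = π + 2β = 213.0233°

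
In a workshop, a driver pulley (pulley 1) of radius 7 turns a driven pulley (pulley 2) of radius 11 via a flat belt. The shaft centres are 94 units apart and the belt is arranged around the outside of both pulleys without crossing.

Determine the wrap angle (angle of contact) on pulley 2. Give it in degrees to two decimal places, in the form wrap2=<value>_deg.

open belt: β = asin((r2−r1)/C) = asin(4/94) = 2.4389°
wrap1 = π − 2β = 175.1223°
wrap2 = π + 2β = 184.8777°

wrap2=184.88_deg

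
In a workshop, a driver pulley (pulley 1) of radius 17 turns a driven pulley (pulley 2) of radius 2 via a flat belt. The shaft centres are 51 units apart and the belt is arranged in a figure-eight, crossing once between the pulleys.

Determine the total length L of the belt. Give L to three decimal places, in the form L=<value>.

L=168.854

crossed belt: β = asin((r1+r2)/C) = asin(19/51) = 21.8729°
wrap1 = wrap2 = π + 2β = 223.7458°
tangent length = C·cosβ = 47.3286
L = (r1+r2)·wrap + 2·C·cosβ = 19·3.9051 + 2·47.3286 = 168.8542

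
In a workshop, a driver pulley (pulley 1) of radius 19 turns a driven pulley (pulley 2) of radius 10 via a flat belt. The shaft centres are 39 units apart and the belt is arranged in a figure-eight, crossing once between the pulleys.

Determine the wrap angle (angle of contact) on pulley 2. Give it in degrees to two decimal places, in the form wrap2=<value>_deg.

crossed belt: β = asin((r1+r2)/C) = asin(29/39) = 48.0381°
wrap1 = wrap2 = π + 2β = 276.0762°

wrap2=276.08_deg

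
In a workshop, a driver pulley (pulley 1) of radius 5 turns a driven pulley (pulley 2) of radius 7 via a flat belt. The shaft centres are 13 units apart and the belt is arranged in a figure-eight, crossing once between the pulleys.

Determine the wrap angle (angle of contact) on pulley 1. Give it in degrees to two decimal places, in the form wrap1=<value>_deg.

crossed belt: β = asin((r1+r2)/C) = asin(12/13) = 67.3801°
wrap1 = wrap2 = π + 2β = 314.7603°

wrap1=314.76_deg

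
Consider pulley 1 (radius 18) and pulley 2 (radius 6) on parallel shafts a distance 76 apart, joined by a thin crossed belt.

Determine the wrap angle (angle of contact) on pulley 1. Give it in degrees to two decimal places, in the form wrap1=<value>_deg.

wrap1=216.82_deg

crossed belt: β = asin((r1+r2)/C) = asin(24/76) = 18.4085°
wrap1 = wrap2 = π + 2β = 216.8170°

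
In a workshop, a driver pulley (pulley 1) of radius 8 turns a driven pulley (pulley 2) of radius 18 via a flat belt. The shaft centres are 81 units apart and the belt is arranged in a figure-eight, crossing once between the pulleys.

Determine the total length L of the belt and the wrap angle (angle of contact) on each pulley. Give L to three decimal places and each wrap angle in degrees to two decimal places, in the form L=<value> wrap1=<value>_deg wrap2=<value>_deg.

crossed belt: β = asin((r1+r2)/C) = asin(26/81) = 18.7227°
wrap1 = wrap2 = π + 2β = 217.4453°
tangent length = C·cosβ = 76.7138
L = (r1+r2)·wrap + 2·C·cosβ = 26·3.7951 + 2·76.7138 = 252.1011

L=252.101 wrap1=217.45_deg wrap2=217.45_deg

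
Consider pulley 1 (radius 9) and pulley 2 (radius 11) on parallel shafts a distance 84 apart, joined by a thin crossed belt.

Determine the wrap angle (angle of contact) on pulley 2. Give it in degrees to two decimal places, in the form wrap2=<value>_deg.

wrap2=207.55_deg

crossed belt: β = asin((r1+r2)/C) = asin(20/84) = 13.7741°
wrap1 = wrap2 = π + 2β = 207.5483°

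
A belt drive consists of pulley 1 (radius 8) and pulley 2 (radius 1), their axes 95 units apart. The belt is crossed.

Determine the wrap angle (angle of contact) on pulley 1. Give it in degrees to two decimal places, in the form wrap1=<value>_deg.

crossed belt: β = asin((r1+r2)/C) = asin(9/95) = 5.4362°
wrap1 = wrap2 = π + 2β = 190.8723°

wrap1=190.87_deg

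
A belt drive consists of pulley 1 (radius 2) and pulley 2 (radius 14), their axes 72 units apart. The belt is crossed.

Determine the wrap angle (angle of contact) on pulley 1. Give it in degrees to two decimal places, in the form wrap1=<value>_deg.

wrap1=205.68_deg

crossed belt: β = asin((r1+r2)/C) = asin(16/72) = 12.8396°
wrap1 = wrap2 = π + 2β = 205.6792°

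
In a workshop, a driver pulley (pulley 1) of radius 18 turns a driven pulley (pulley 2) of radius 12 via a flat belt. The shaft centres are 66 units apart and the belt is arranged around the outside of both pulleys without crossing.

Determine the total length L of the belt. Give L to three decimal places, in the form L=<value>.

open belt: β = asin((r2−r1)/C) = asin(-6/66) = -5.2159°
wrap1 = π − 2β = 190.4318°
wrap2 = π + 2β = 169.5682°
tangent length = C·cosβ = 65.7267
L = r1·wrap1 + r2·wrap2 + 2·C·cosβ = 18·3.3237 + 12·2.9595 + 2·65.7267 = 226.7936

L=226.794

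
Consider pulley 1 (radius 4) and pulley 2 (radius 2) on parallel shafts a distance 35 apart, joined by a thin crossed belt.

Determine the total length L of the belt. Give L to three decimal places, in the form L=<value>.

L=89.881

crossed belt: β = asin((r1+r2)/C) = asin(6/35) = 9.8709°
wrap1 = wrap2 = π + 2β = 199.7418°
tangent length = C·cosβ = 34.4819
L = (r1+r2)·wrap + 2·C·cosβ = 6·3.4862 + 2·34.4819 = 89.8807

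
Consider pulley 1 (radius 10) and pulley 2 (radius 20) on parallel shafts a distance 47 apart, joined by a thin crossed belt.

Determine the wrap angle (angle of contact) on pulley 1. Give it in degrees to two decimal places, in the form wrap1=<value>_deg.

wrap1=259.33_deg

crossed belt: β = asin((r1+r2)/C) = asin(30/47) = 39.6650°
wrap1 = wrap2 = π + 2β = 259.3300°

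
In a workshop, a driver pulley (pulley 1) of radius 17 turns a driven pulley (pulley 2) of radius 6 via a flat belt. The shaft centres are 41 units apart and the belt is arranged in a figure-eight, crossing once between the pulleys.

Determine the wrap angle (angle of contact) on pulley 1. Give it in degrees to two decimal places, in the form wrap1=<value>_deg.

crossed belt: β = asin((r1+r2)/C) = asin(23/41) = 34.1233°
wrap1 = wrap2 = π + 2β = 248.2466°

wrap1=248.25_deg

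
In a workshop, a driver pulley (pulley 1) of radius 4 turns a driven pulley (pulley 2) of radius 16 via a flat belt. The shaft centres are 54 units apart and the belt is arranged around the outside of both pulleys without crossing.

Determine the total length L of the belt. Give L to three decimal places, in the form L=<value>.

open belt: β = asin((r2−r1)/C) = asin(12/54) = 12.8396°
wrap1 = π − 2β = 154.3208°
wrap2 = π + 2β = 205.6792°
tangent length = C·cosβ = 52.6498
L = r1·wrap1 + r2·wrap2 + 2·C·cosβ = 4·2.6934 + 16·3.5898 + 2·52.6498 = 173.5097

L=173.510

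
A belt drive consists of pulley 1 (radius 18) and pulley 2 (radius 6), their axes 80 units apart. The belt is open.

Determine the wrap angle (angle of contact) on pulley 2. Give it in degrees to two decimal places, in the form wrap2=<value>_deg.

wrap2=162.75_deg

open belt: β = asin((r2−r1)/C) = asin(-12/80) = -8.6269°
wrap1 = π − 2β = 197.2539°
wrap2 = π + 2β = 162.7461°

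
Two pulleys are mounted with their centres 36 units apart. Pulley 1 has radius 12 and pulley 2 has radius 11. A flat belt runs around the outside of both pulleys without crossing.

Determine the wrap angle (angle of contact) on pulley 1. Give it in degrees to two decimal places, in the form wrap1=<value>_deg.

wrap1=183.18_deg

open belt: β = asin((r2−r1)/C) = asin(-1/36) = -1.5918°
wrap1 = π − 2β = 183.1835°
wrap2 = π + 2β = 176.8165°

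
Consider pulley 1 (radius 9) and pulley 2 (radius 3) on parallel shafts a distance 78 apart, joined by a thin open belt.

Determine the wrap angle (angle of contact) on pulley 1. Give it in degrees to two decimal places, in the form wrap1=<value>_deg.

open belt: β = asin((r2−r1)/C) = asin(-6/78) = -4.4117°
wrap1 = π − 2β = 188.8235°
wrap2 = π + 2β = 171.1765°

wrap1=188.82_deg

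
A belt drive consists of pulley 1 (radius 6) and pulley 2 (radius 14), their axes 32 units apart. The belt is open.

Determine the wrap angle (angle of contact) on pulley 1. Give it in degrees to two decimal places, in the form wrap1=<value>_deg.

open belt: β = asin((r2−r1)/C) = asin(8/32) = 14.4775°
wrap1 = π − 2β = 151.0450°
wrap2 = π + 2β = 208.9550°

wrap1=151.04_deg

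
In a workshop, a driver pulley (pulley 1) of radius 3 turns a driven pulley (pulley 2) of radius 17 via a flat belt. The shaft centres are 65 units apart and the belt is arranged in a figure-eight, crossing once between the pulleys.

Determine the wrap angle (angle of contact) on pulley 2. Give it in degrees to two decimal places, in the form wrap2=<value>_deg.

crossed belt: β = asin((r1+r2)/C) = asin(20/65) = 17.9202°
wrap1 = wrap2 = π + 2β = 215.8404°

wrap2=215.84_deg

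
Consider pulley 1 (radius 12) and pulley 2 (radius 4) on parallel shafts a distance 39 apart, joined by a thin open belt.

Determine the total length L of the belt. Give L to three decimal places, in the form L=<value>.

open belt: β = asin((r2−r1)/C) = asin(-8/39) = -11.8370°
wrap1 = π − 2β = 203.6740°
wrap2 = π + 2β = 156.3260°
tangent length = C·cosβ = 38.1707
L = r1·wrap1 + r2·wrap2 + 2·C·cosβ = 12·3.5548 + 4·2.7284 + 2·38.1707 = 129.9123

L=129.912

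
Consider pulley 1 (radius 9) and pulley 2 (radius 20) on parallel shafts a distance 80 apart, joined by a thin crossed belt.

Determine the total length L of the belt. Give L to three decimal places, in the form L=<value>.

crossed belt: β = asin((r1+r2)/C) = asin(29/80) = 21.2538°
wrap1 = wrap2 = π + 2β = 222.5076°
tangent length = C·cosβ = 74.5587
L = (r1+r2)·wrap + 2·C·cosβ = 29·3.8835 + 2·74.5587 = 261.7386

L=261.739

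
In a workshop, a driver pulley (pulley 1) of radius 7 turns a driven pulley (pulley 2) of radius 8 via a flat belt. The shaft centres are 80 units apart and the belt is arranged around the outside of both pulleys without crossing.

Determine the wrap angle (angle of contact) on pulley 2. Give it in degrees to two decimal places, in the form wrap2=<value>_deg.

wrap2=181.43_deg

open belt: β = asin((r2−r1)/C) = asin(1/80) = 0.7162°
wrap1 = π − 2β = 178.5676°
wrap2 = π + 2β = 181.4324°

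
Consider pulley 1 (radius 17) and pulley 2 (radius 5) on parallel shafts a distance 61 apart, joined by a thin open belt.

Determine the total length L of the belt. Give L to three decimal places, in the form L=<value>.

L=193.483

open belt: β = asin((r2−r1)/C) = asin(-12/61) = -11.3453°
wrap1 = π − 2β = 202.6906°
wrap2 = π + 2β = 157.3094°
tangent length = C·cosβ = 59.8080
L = r1·wrap1 + r2·wrap2 + 2·C·cosβ = 17·3.5376 + 5·2.7456 + 2·59.8080 = 193.4834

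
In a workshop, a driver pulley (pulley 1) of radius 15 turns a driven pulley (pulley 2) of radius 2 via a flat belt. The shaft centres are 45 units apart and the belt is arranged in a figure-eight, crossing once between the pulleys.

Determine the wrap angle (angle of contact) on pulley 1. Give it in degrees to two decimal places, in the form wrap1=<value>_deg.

wrap1=224.39_deg

crossed belt: β = asin((r1+r2)/C) = asin(17/45) = 22.1961°
wrap1 = wrap2 = π + 2β = 224.3922°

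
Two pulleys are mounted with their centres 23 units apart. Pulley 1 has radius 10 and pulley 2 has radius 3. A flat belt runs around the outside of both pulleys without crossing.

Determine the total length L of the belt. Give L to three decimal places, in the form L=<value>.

L=88.988

open belt: β = asin((r2−r1)/C) = asin(-7/23) = -17.7189°
wrap1 = π − 2β = 215.4379°
wrap2 = π + 2β = 144.5621°
tangent length = C·cosβ = 21.9089
L = r1·wrap1 + r2·wrap2 + 2·C·cosβ = 10·3.7601 + 3·2.5231 + 2·21.9089 = 88.9881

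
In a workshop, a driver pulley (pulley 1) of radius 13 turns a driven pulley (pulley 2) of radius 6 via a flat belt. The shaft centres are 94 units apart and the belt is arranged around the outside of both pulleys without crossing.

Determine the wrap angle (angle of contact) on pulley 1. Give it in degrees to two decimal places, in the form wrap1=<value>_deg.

open belt: β = asin((r2−r1)/C) = asin(-7/94) = -4.2707°
wrap1 = π − 2β = 188.5413°
wrap2 = π + 2β = 171.4587°

wrap1=188.54_deg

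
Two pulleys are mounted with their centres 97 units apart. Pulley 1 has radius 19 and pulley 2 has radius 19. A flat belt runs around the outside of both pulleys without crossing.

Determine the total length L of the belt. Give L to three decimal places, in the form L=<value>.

L=313.381

open belt: β = asin((r2−r1)/C) = asin(0/97) = 0.0000°
wrap1 = π − 2β = 180.0000°
wrap2 = π + 2β = 180.0000°
tangent length = C·cosβ = 97.0000
L = r1·wrap1 + r2·wrap2 + 2·C·cosβ = 19·3.1416 + 19·3.1416 + 2·97.0000 = 313.3805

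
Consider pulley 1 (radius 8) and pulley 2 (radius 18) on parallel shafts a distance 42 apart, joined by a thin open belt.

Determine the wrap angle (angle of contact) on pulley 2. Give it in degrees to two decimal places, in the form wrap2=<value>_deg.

wrap2=207.55_deg

open belt: β = asin((r2−r1)/C) = asin(10/42) = 13.7741°
wrap1 = π − 2β = 152.4517°
wrap2 = π + 2β = 207.5483°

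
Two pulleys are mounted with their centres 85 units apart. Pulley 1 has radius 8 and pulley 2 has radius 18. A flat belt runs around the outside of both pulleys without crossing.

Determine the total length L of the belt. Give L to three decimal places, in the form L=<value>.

L=252.859

open belt: β = asin((r2−r1)/C) = asin(10/85) = 6.7563°
wrap1 = π − 2β = 166.4873°
wrap2 = π + 2β = 193.5127°
tangent length = C·cosβ = 84.4097
L = r1·wrap1 + r2·wrap2 + 2·C·cosβ = 8·2.9058 + 18·3.3774 + 2·84.4097 = 252.8592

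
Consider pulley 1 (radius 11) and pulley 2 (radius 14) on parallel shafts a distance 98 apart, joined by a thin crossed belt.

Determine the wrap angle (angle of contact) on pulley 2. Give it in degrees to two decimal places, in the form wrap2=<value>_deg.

wrap2=209.56_deg

crossed belt: β = asin((r1+r2)/C) = asin(25/98) = 14.7796°
wrap1 = wrap2 = π + 2β = 209.5593°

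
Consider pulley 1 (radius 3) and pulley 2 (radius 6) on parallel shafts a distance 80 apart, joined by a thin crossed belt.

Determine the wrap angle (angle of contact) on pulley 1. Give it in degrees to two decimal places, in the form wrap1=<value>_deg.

crossed belt: β = asin((r1+r2)/C) = asin(9/80) = 6.4594°
wrap1 = wrap2 = π + 2β = 192.9189°

wrap1=192.92_deg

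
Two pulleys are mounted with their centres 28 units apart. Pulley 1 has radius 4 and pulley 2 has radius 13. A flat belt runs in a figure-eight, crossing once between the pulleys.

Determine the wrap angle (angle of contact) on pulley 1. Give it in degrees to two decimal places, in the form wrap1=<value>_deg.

wrap1=254.77_deg

crossed belt: β = asin((r1+r2)/C) = asin(17/28) = 37.3832°
wrap1 = wrap2 = π + 2β = 254.7664°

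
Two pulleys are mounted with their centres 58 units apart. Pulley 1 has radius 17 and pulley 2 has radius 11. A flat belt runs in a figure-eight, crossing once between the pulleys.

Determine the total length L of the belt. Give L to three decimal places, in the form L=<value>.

L=217.765

crossed belt: β = asin((r1+r2)/C) = asin(28/58) = 28.8657°
wrap1 = wrap2 = π + 2β = 237.7315°
tangent length = C·cosβ = 50.7937
L = (r1+r2)·wrap + 2·C·cosβ = 28·4.1492 + 2·50.7937 = 217.7649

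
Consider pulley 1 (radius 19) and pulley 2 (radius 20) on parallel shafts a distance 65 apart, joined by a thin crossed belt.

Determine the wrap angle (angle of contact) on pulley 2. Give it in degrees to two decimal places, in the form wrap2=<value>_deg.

crossed belt: β = asin((r1+r2)/C) = asin(39/65) = 36.8699°
wrap1 = wrap2 = π + 2β = 253.7398°

wrap2=253.74_deg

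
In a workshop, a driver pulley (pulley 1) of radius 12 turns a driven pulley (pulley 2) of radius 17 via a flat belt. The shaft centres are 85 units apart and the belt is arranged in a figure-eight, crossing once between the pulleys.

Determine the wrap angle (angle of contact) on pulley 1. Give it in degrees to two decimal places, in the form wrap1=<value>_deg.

crossed belt: β = asin((r1+r2)/C) = asin(29/85) = 19.9486°
wrap1 = wrap2 = π + 2β = 219.8971°

wrap1=219.90_deg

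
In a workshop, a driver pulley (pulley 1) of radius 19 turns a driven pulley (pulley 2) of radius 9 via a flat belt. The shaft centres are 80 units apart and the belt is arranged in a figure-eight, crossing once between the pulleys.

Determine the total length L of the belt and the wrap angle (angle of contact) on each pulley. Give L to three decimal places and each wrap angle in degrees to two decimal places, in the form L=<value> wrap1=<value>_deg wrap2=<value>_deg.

crossed belt: β = asin((r1+r2)/C) = asin(28/80) = 20.4873°
wrap1 = wrap2 = π + 2β = 220.9746°
tangent length = C·cosβ = 74.9400
L = (r1+r2)·wrap + 2·C·cosβ = 28·3.8567 + 2·74.9400 = 257.8685

L=257.869 wrap1=220.97_deg wrap2=220.97_deg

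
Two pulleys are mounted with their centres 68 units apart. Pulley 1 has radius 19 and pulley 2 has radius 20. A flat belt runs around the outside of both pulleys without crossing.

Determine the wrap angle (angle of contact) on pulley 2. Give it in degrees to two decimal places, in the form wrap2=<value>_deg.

open belt: β = asin((r2−r1)/C) = asin(1/68) = 0.8426°
wrap1 = π − 2β = 178.3148°
wrap2 = π + 2β = 181.6852°

wrap2=181.69_deg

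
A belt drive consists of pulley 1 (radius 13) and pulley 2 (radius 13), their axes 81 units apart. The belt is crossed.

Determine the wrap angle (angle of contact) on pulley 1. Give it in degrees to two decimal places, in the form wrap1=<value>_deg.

wrap1=217.45_deg

crossed belt: β = asin((r1+r2)/C) = asin(26/81) = 18.7227°
wrap1 = wrap2 = π + 2β = 217.4453°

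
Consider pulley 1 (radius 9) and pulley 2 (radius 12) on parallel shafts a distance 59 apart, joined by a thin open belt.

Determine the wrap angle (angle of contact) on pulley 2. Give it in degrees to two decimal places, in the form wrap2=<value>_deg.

wrap2=185.83_deg

open belt: β = asin((r2−r1)/C) = asin(3/59) = 2.9146°
wrap1 = π − 2β = 174.1708°
wrap2 = π + 2β = 185.8292°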